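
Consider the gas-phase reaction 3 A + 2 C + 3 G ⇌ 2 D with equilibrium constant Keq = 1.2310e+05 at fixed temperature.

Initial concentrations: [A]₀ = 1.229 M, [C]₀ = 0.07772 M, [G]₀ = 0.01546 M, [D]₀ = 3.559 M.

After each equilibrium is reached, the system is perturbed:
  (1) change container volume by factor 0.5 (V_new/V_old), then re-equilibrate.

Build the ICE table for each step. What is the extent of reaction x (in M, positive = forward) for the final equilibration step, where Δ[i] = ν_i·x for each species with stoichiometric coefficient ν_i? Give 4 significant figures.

Q₀ = 3.0571e+08 vs Keq = 1.2310e+05 ⇒ Q>K, reverse
Step 1:
                   A          C          G          D
  I            1.229    0.07772    0.01546      3.559
  C           0.1074    0.07162     0.1074   -0.07162
  E            1.336     0.1493     0.1229      3.487
  solve Keq expr → x = -0.03581; check Q = 1.2310e+05
Then change container volume by factor 0.5 (V_new/V_old).
Step 2:
                   A          C          G          D
  I            2.673     0.2987     0.2458      6.975
  C          -0.1577    -0.1051    -0.1577     0.1051
  E            2.515     0.1935    0.08807       7.08
  solve Keq expr → x = 0.05257; check Q = 1.2310e+05

x = 0.05257 M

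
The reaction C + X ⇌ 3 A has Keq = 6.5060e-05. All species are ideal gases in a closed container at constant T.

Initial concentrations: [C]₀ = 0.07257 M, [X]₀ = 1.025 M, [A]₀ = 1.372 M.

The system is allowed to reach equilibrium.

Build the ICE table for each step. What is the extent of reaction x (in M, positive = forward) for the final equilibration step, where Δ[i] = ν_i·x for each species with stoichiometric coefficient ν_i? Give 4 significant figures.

x = -0.4451 M

Q₀ = 34.72 vs Keq = 6.5060e-05 ⇒ Q>K, reverse
Step 1:
                  C         X         A
  Initial   0.07257     1.025     1.372
  Change     0.4451    0.4451    -1.335
  Equil      0.5177      1.47   0.03672
  solve Keq expr → x = -0.4451; check Q = 6.5060e-05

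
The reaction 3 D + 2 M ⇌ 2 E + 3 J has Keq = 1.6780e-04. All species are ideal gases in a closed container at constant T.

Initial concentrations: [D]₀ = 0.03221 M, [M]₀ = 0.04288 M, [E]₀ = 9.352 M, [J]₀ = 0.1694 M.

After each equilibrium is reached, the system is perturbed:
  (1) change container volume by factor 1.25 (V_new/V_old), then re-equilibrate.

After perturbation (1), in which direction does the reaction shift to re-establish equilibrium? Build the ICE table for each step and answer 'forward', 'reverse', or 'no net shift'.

Q₀ = 6.9194e+06 vs Keq = 1.6780e-04 ⇒ Q>K, reverse
Step 1:
                    D           M           E           J
  I           0.03221     0.04288       9.352      0.1694
  C            0.1687      0.1124     -0.1124     -0.1687
  E            0.2009      0.1553        9.24  7.2712e-04
  solve Keq expr → x = -0.05622; check Q = 1.6780e-04
Then change container volume by factor 1.25 (V_new/V_old).
Step 2:
                    D           M           E           J
  I            0.1607      0.1243       7.392  5.8170e-04
  C                 0           0           0           0
  E            0.1607      0.1243       7.392  5.8170e-04
  solve Keq expr → x = 0; check Q = 1.6780e-04

Direction: no net shift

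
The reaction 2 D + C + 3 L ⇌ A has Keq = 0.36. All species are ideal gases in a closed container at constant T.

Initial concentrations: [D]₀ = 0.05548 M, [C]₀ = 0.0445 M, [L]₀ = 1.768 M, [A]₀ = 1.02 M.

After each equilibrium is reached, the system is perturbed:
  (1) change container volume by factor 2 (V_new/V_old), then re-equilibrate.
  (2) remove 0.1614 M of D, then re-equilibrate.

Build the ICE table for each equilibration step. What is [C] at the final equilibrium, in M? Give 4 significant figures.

[C]_eq = 0.3403 M

Q₀ = 1347 vs Keq = 0.36 ⇒ Q>K, reverse
Step 1:
                  D         C         L         A
  I         0.05548    0.0445     1.768      1.02
  C          0.5518    0.2759    0.8277   -0.2759
  E          0.6073    0.3204     2.596    0.7441
  solve Keq expr → x = -0.2759; check Q = 0.36
Then change container volume by factor 2 (V_new/V_old).
Step 2:
                  D         C         L         A
  I          0.3037    0.1602     1.298     0.372
  C          0.3022    0.1511    0.4533   -0.1511
  E          0.6059    0.3113     1.751    0.2209
  solve Keq expr → x = -0.1511; check Q = 0.36
Then remove 0.1614 M of D.
Step 3:
                  D         C         L         A
  I          0.4445    0.3113     1.751    0.2209
  C         0.05791   0.02895   0.08686  -0.02895
  E          0.5024    0.3403     1.838     0.192
  solve Keq expr → x = -0.02895; check Q = 0.36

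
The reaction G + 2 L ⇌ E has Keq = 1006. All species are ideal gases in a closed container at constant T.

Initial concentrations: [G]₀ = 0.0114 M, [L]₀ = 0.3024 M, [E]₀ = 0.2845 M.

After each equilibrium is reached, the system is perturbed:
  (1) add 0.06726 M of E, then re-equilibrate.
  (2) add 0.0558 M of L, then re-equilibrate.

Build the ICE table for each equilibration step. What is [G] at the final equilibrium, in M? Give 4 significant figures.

Q₀ = 272.9 vs Keq = 1006 ⇒ Q<K, forward
Step 1:
                  G         L         E
  Initial    0.0114    0.3024    0.2845
  Change  -0.007864  -0.01573  0.007864
  Equil    0.003536    0.2867    0.2924
  solve Keq expr → x = 0.007864; check Q = 1006
Then add 0.06726 M of E.
Step 2:
                  G         L         E
  Initial  0.003536    0.2867    0.3596
  Change  7.5878e-04  0.001518 -7.5878e-04
  Equil    0.004295    0.2882    0.3589
  solve Keq expr → x = -7.5878e-04; check Q = 1006
Then add 0.0558 M of L.
Step 3:
                  G         L         E
  Initial  0.004295     0.344    0.3589
  Change  -0.001227 -0.002453  0.001227
  Equil    0.003069    0.3415    0.3601
  solve Keq expr → x = 0.001227; check Q = 1006

[G]_eq = 0.003069 M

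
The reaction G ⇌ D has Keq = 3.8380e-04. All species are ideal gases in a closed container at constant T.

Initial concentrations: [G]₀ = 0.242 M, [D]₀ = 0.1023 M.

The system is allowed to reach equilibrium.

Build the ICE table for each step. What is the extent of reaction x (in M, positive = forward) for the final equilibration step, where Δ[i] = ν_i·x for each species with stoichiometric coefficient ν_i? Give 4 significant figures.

Q₀ = 0.4227 vs Keq = 3.8380e-04 ⇒ Q>K, reverse
Step 1:
                   G          D
  init         0.242     0.1023
  Δ           0.1022    -0.1022
  eq          0.3442 1.3209e-04
  solve Keq expr → x = -0.1022; check Q = 3.8380e-04

x = -0.1022 M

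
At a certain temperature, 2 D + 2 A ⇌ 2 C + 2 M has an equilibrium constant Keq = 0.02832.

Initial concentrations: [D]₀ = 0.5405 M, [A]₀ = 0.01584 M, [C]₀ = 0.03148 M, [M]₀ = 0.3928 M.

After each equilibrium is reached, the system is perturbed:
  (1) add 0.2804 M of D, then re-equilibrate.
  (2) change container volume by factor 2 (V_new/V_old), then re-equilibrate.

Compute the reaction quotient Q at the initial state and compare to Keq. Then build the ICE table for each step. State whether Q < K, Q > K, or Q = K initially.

Q₀ = 2.086 vs Keq = 0.02832 ⇒ Q>K, reverse
Step 1:
                    D           A           C           M
  I            0.5405     0.01584     0.03148      0.3928
  C           0.02186     0.02186    -0.02186    -0.02186
  E            0.5624      0.0377    0.009619      0.3709
  solve Keq expr → x = -0.01093; check Q = 0.02832
Then add 0.2804 M of D.
Step 2:
                    D           A           C           M
  I            0.8428      0.0377    0.009619      0.3709
  C         -0.003347   -0.003347    0.003347    0.003347
  E            0.8394     0.03435     0.01297      0.3743
  solve Keq expr → x = 0.001674; check Q = 0.02832
Then change container volume by factor 2 (V_new/V_old).
Step 3:
                    D           A           C           M
  I            0.4197     0.01718    0.006483      0.1871
  C                 0           0           0           0
  E            0.4197     0.01718    0.006483      0.1871
  solve Keq expr → x = 0; check Q = 0.02832

Q₀ = 2.086; Q > K (proceeds reverse)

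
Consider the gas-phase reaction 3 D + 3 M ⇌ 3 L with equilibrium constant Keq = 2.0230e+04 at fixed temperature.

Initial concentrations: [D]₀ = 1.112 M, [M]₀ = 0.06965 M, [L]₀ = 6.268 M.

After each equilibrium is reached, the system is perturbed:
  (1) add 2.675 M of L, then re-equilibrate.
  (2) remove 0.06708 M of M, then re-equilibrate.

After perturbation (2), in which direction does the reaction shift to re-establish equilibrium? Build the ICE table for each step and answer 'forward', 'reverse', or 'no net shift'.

Q₀ = 5.3004e+05 vs Keq = 2.0230e+04 ⇒ Q>K, reverse
Step 1:
                  D         M         L
  Initial     1.112   0.06965     6.268
  Change     0.1145    0.1145   -0.1145
  Equil       1.226    0.1841     6.154
  solve Keq expr → x = -0.03816; check Q = 2.0230e+04
Then add 2.675 M of L.
Step 2:
                  D         M         L
  Initial     1.226    0.1841     8.829
  Change    0.06492   0.06492  -0.06492
  Equil       1.291    0.2491     8.764
  solve Keq expr → x = -0.02164; check Q = 2.0230e+04
Then remove 0.06708 M of M.
Step 3:
                  D         M         L
  Initial     1.291     0.182     8.764
  Change    0.05534   0.05534  -0.05534
  Equil       1.347    0.2373     8.708
  solve Keq expr → x = -0.01845; check Q = 2.0230e+04

Direction: reverse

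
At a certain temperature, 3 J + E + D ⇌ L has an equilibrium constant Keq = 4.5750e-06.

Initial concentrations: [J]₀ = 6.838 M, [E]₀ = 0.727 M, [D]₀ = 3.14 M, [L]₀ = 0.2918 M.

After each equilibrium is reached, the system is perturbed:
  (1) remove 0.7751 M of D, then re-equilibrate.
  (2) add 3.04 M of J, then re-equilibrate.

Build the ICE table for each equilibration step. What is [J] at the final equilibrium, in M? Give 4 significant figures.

Q₀ = 3.9979e-04 vs Keq = 4.5750e-06 ⇒ Q>K, reverse
Step 1:
                    J           E           D           L
  I             6.838       0.727        3.14      0.2918
  C            0.8538      0.2846      0.2846     -0.2846
  E             7.692       1.012       3.425    0.007212
  solve Keq expr → x = -0.2846; check Q = 4.5750e-06
Then remove 0.7751 M of D.
Step 2:
                    J           E           D           L
  I             7.692       1.012       2.649    0.007212
  C          0.004829     0.00161     0.00161    -0.00161
  E             7.697       1.013       2.651    0.005603
  solve Keq expr → x = -0.00161; check Q = 4.5750e-06
Then add 3.04 M of J.
Step 3:
                    J           E           D           L
  I             10.74       1.013       2.651    0.005603
  C          -0.02789   -0.009297   -0.009297    0.009297
  E             10.71       1.004       2.642      0.0149
  solve Keq expr → x = 0.009297; check Q = 4.5750e-06

[J]_eq = 10.71 M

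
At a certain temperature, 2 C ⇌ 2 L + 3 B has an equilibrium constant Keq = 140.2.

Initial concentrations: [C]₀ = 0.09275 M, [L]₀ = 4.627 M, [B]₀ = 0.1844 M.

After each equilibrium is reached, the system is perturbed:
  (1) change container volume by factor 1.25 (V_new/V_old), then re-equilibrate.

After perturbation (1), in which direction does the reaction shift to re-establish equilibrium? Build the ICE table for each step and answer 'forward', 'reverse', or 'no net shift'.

Q₀ = 15.6 vs Keq = 140.2 ⇒ Q<K, forward
Step 1:
                  C         L         B
  init      0.09275     4.627    0.1844
  Δ        -0.04353   0.04353    0.0653
  eq        0.04922     4.671    0.2497
  solve Keq expr → x = 0.02177; check Q = 140.2
Then change container volume by factor 1.25 (V_new/V_old).
Step 2:
                  C         L         B
  init      0.03937     3.736    0.1998
  Δ       -0.008418  0.008418   0.01263
  eq        0.03096     3.745    0.2124
  solve Keq expr → x = 0.004209; check Q = 140.2

Direction: forward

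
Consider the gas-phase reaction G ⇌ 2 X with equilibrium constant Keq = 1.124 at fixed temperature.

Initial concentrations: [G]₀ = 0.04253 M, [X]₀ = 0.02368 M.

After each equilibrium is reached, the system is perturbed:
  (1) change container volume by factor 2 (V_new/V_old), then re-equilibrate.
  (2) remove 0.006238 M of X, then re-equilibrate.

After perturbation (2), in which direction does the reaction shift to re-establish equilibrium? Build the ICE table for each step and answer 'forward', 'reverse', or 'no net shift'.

Direction: forward

Q₀ = 0.01318 vs Keq = 1.124 ⇒ Q<K, forward
Step 1:
                   G          X
  Initial    0.04253    0.02368
  Change    -0.03479    0.06958
  Equil     0.007738    0.09326
  solve Keq expr → x = 0.03479; check Q = 1.124
Then change container volume by factor 2 (V_new/V_old).
Step 2:
                   G          X
  Initial   0.003869    0.04663
  Change   -0.001651   0.003302
  Equil     0.002218    0.04993
  solve Keq expr → x = 0.001651; check Q = 1.124
Then remove 0.006238 M of X.
Step 3:
                   G          X
  Initial   0.002218     0.0437
  Change  -4.4907e-04 8.9815e-04
  Equil     0.001769    0.04459
  solve Keq expr → x = 4.4907e-04; check Q = 1.124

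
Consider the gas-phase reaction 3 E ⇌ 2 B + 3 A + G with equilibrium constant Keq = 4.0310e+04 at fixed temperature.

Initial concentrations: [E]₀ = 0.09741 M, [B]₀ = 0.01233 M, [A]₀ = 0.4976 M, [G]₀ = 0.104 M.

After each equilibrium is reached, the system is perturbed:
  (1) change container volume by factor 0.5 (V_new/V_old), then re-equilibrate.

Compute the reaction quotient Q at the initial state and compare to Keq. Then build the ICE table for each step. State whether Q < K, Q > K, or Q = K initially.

Q₀ = 0.002108 vs Keq = 4.0310e+04 ⇒ Q<K, forward
Step 1:
                    E           B           A           G
  I           0.09741     0.01233      0.4976       0.104
  C          -0.09581     0.06387     0.09581     0.03194
  E          0.001599      0.0762      0.5934      0.1359
  solve Keq expr → x = 0.03194; check Q = 4.0310e+04
Then change container volume by factor 0.5 (V_new/V_old).
Step 2:
                    E           B           A           G
  I          0.003199      0.1524       1.187      0.2719
  C          0.003116   -0.002077   -0.003116   -0.001039
  E          0.006315      0.1503       1.184      0.2708
  solve Keq expr → x = -0.001039; check Q = 4.0310e+04

Q₀ = 0.002108; Q < K (proceeds forward)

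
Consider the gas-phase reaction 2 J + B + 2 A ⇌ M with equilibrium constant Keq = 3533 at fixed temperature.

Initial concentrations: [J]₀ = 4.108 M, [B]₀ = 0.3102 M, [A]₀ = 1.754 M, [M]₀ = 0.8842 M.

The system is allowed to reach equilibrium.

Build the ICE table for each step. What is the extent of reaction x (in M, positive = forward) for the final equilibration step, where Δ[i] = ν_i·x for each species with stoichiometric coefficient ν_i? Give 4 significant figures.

Q₀ = 0.0549 vs Keq = 3533 ⇒ Q<K, forward
Step 1:
                  J         B         A         M
  init        4.108    0.3102     1.754    0.8842
  Δ         -0.6204   -0.3102   -0.6204    0.3102
  eq          3.488 2.1626e-05     1.134     1.194
  solve Keq expr → x = 0.3102; check Q = 3533

x = 0.3102 M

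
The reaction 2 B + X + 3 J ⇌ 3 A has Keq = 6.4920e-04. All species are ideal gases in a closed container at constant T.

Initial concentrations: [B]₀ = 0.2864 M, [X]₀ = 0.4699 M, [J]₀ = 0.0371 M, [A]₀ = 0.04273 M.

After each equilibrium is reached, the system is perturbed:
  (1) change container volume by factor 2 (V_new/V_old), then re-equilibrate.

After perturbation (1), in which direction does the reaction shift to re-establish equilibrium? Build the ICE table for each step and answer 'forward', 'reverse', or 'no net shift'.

Q₀ = 39.64 vs Keq = 6.4920e-04 ⇒ Q>K, reverse
Step 1:
                  B         X         J         A
  I          0.2864    0.4699    0.0371   0.04273
  C         0.02687   0.01343    0.0403   -0.0403
  E          0.3133    0.4833    0.0774  0.002426
  solve Keq expr → x = -0.01343; check Q = 6.4920e-04
Then change container volume by factor 2 (V_new/V_old).
Step 2:
                  B         X         J         A
  I          0.1566    0.2417    0.0387  0.001213
  C       3.9732e-04 1.9866e-04 5.9599e-04 -5.9599e-04
  E           0.157    0.2419    0.0393 6.1709e-04
  solve Keq expr → x = -1.9866e-04; check Q = 6.4920e-04

Direction: reverse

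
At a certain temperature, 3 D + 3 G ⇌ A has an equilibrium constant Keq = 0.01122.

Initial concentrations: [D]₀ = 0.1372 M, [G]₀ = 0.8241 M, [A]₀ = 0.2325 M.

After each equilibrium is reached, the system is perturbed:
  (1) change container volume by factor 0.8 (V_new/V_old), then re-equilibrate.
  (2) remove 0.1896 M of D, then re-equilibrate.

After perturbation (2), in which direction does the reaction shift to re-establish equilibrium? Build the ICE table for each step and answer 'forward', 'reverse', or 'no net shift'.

Direction: reverse

Q₀ = 160.8 vs Keq = 0.01122 ⇒ Q>K, reverse
Step 1:
                   D          G          A
  Initial     0.1372     0.8241     0.2325
  Change      0.6461     0.6461    -0.2154
  Equil       0.7833       1.47    0.01714
  solve Keq expr → x = -0.2154; check Q = 0.01122
Then change container volume by factor 0.8 (V_new/V_old).
Step 2:
                   D          G          A
  Initial     0.9791      1.838    0.02142
  Change    -0.07322   -0.07322    0.02441
  Equil       0.9059      1.765    0.04583
  solve Keq expr → x = 0.02441; check Q = 0.01122
Then remove 0.1896 M of D.
Step 3:
                   D          G          A
  Initial     0.7163      1.765    0.04583
  Change       0.048      0.048     -0.016
  Equil       0.7643      1.813    0.02983
  solve Keq expr → x = -0.016; check Q = 0.01122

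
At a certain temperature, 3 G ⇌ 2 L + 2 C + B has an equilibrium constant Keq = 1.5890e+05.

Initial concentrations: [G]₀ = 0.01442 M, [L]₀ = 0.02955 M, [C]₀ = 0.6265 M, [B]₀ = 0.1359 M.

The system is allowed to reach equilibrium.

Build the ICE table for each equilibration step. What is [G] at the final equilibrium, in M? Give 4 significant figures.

Q₀ = 15.53 vs Keq = 1.5890e+05 ⇒ Q<K, forward
Step 1:
                    G           L           C           B
  Initial     0.01442     0.02955      0.6265      0.1359
  Change     -0.01361    0.009073    0.009073    0.004536
  Equil    8.1057e-04     0.03862      0.6356      0.1404
  solve Keq expr → x = 0.004536; check Q = 1.5890e+05

[G]_eq = 8.1057e-04 M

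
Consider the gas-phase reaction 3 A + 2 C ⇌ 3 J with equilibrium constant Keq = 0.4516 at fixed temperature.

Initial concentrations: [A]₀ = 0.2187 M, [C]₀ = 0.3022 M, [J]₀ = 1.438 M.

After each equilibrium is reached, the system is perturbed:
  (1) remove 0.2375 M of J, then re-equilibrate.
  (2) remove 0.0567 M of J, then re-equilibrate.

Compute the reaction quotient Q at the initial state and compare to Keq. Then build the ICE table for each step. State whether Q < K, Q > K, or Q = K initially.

Q₀ = 3113 vs Keq = 0.4516 ⇒ Q>K, reverse
Step 1:
                  A         C         J
  I          0.2187    0.3022     1.438
  C          0.7729    0.5153   -0.7729
  E          0.9916    0.8175    0.6651
  solve Keq expr → x = -0.2576; check Q = 0.4516
Then remove 0.2375 M of J.
Step 2:
                  A         C         J
  I          0.9916    0.8175    0.4276
  C         -0.1191  -0.07939    0.1191
  E          0.8725    0.7381    0.5467
  solve Keq expr → x = 0.0397; check Q = 0.4516
Then remove 0.0567 M of J.
Step 3:
                  A         C         J
  I          0.8725    0.7381      0.49
  C        -0.02913  -0.01942   0.02913
  E          0.8434    0.7186    0.5191
  solve Keq expr → x = 0.009711; check Q = 0.4516

Q₀ = 3113; Q > K (proceeds reverse)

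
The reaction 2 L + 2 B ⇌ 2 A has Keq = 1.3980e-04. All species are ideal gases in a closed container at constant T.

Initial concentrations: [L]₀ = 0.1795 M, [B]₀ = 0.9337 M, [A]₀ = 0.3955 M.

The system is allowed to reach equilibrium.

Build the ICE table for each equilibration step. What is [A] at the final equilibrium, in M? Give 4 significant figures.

Q₀ = 5.569 vs Keq = 1.3980e-04 ⇒ Q>K, reverse
Step 1:
                    L           B           A
  init         0.1795      0.9337      0.3955
  Δ            0.3867      0.3867     -0.3867
  eq           0.5662        1.32    0.008839
  solve Keq expr → x = -0.1933; check Q = 1.3980e-04

[A]_eq = 0.008839 M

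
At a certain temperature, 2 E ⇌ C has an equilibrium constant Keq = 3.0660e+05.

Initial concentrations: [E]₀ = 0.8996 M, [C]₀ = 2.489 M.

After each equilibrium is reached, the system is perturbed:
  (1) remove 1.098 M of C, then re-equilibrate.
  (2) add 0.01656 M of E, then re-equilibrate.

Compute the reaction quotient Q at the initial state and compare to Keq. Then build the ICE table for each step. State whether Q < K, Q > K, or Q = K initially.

Q₀ = 3.076 vs Keq = 3.0660e+05 ⇒ Q<K, forward
Step 1:
                   E          C
  init        0.8996      2.489
  Δ          -0.8965     0.4483
  eq        0.003095      2.937
  solve Keq expr → x = 0.4483; check Q = 3.0660e+05
Then remove 1.098 M of C.
Step 2:
                   E          C
  init      0.003095      1.839
  Δ       -6.4570e-04 3.2285e-04
  eq        0.002449       1.84
  solve Keq expr → x = 3.2285e-04; check Q = 3.0660e+05
Then add 0.01656 M of E.
Step 3:
                   E          C
  init       0.01901       1.84
  Δ         -0.01655   0.008277
  eq        0.002455      1.848
  solve Keq expr → x = 0.008277; check Q = 3.0660e+05

Q₀ = 3.076; Q < K (proceeds forward)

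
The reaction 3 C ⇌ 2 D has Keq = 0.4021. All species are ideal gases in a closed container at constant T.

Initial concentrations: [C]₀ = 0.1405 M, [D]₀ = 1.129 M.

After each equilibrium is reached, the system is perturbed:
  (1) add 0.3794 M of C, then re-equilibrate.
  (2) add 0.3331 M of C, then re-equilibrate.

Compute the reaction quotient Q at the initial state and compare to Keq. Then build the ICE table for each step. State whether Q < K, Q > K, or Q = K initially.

Q₀ = 459.6 vs Keq = 0.4021 ⇒ Q>K, reverse
Step 1:
                    C           D
  Initial      0.1405       1.129
  Change       0.8109     -0.5406
  Equil        0.9514      0.5884
  solve Keq expr → x = -0.2703; check Q = 0.4021
Then add 0.3794 M of C.
Step 2:
                    C           D
  Initial       1.331      0.5884
  Change      -0.2243      0.1496
  Equil         1.106       0.738
  solve Keq expr → x = 0.07478; check Q = 0.4021
Then add 0.3331 M of C.
Step 3:
                    C           D
  Initial        1.44       0.738
  Change      -0.2022      0.1348
  Equil         1.237      0.8728
  solve Keq expr → x = 0.06739; check Q = 0.4021

Q₀ = 459.6; Q > K (proceeds reverse)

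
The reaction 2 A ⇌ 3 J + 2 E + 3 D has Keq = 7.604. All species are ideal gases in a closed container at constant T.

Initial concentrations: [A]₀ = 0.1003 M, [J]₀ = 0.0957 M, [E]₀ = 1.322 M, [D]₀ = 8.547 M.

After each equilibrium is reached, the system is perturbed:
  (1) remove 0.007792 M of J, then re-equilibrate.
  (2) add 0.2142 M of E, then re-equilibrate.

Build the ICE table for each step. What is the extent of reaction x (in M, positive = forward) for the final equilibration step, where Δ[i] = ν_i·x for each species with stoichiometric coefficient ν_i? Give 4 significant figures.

x = -0.001348 M

Q₀ = 95.07 vs Keq = 7.604 ⇒ Q>K, reverse
Step 1:
                    A           J           E           D
  init         0.1003      0.0957       1.322       8.547
  Δ           0.03033    -0.04549    -0.03033    -0.04549
  eq           0.1306     0.05021       1.292       8.502
  solve Keq expr → x = -0.01516; check Q = 7.604
Then remove 0.007792 M of J.
Step 2:
                    A           J           E           D
  init         0.1306     0.04242       1.292       8.502
  Δ         -0.004349    0.006524    0.004349    0.006524
  eq           0.1263     0.04894       1.296       8.508
  solve Keq expr → x = 0.002175; check Q = 7.604
Then add 0.2142 M of E.
Step 3:
                    A           J           E           D
  init         0.1263     0.04894        1.51       8.508
  Δ          0.002695   -0.004043   -0.002695   -0.004043
  eq            0.129      0.0449       1.508       8.504
  solve Keq expr → x = -0.001348; check Q = 7.604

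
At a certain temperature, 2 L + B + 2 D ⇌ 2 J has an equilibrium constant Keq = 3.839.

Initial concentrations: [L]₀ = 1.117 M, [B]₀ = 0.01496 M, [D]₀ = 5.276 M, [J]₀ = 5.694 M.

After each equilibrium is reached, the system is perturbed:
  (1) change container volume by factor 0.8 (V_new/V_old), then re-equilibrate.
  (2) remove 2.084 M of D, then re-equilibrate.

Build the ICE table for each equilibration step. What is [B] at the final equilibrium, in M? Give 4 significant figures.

Q₀ = 62.4 vs Keq = 3.839 ⇒ Q>K, reverse
Step 1:
                  L         B         D         J
  Initial     1.117   0.01496     5.276     5.694
  Change     0.2442    0.1221    0.2442   -0.2442
  Equil       1.361     0.137      5.52      5.45
  solve Keq expr → x = -0.1221; check Q = 3.839
Then change container volume by factor 0.8 (V_new/V_old).
Step 2:
                  L         B         D         J
  Initial     1.701    0.1713       6.9     6.812
  Change    -0.1234  -0.06172   -0.1234    0.1234
  Equil       1.578    0.1096     6.777     6.936
  solve Keq expr → x = 0.06172; check Q = 3.839
Then remove 2.084 M of D.
Step 3:
                  L         B         D         J
  Initial     1.578    0.1096     4.693     6.936
  Change     0.1339   0.06695    0.1339   -0.1339
  Equil       1.712    0.1765     4.827     6.802
  solve Keq expr → x = -0.06695; check Q = 3.839

[B]_eq = 0.1765 M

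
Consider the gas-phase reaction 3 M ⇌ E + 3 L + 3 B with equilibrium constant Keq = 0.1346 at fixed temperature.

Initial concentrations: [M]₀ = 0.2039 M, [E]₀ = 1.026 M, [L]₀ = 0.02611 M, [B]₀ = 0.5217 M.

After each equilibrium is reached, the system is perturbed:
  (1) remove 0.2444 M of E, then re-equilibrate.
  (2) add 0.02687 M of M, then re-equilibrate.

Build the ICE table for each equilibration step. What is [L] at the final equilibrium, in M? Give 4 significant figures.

[L]_eq = 0.121 M

Q₀ = 3.0590e-04 vs Keq = 0.1346 ⇒ Q<K, forward
Step 1:
                   M          E          L          B
  I           0.2039      1.026    0.02611     0.5217
  C         -0.07883    0.02628    0.07883    0.07883
  E           0.1251      1.052     0.1049     0.6005
  solve Keq expr → x = 0.02628; check Q = 0.1346
Then remove 0.2444 M of E.
Step 2:
                   M          E          L          B
  I           0.1251     0.8079     0.1049     0.6005
  C        -0.004572   0.001524   0.004572   0.004572
  E           0.1205     0.8094     0.1095     0.6051
  solve Keq expr → x = 0.001524; check Q = 0.1346
Then add 0.02687 M of M.
Step 3:
                   M          E          L          B
  I           0.1474     0.8094     0.1095     0.6051
  C         -0.01149   0.003829    0.01149    0.01149
  E           0.1359     0.8132      0.121     0.6166
  solve Keq expr → x = 0.003829; check Q = 0.1346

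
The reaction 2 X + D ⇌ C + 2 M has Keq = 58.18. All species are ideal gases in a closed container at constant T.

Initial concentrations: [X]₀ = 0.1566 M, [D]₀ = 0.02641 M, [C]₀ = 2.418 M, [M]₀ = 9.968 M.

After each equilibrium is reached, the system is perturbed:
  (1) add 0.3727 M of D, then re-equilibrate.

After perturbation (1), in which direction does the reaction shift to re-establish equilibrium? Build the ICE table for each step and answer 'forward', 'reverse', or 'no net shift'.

Q₀ = 3.7095e+05 vs Keq = 58.18 ⇒ Q>K, reverse
Step 1:
                   X          D          C          M
  init        0.1566    0.02641      2.418      9.968
  Δ            1.485     0.7425    -0.7425     -1.485
  eq           1.642     0.7689      1.675      8.483
  solve Keq expr → x = -0.7425; check Q = 58.18
Then add 0.3727 M of D.
Step 2:
                   X          D          C          M
  init         1.642      1.142      1.675      8.483
  Δ          -0.1743   -0.08713    0.08713     0.1743
  eq           1.467      1.055      1.763      8.657
  solve Keq expr → x = 0.08713; check Q = 58.18

Direction: forward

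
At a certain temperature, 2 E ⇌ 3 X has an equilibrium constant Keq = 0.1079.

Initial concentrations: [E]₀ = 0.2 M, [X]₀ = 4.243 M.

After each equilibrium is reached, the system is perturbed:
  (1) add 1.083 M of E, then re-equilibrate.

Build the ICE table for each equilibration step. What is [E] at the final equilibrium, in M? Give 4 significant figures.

Q₀ = 1910 vs Keq = 0.1079 ⇒ Q>K, reverse
Step 1:
                   E          X
  I              0.2      4.243
  C            2.252     -3.377
  E            2.452     0.8656
  solve Keq expr → x = -1.126; check Q = 0.1079
Then add 1.083 M of E.
Step 2:
                   E          X
  I            3.535     0.8656
  C          -0.1398     0.2098
  E            3.395      1.075
  solve Keq expr → x = 0.06992; check Q = 0.1079

[E]_eq = 3.395 M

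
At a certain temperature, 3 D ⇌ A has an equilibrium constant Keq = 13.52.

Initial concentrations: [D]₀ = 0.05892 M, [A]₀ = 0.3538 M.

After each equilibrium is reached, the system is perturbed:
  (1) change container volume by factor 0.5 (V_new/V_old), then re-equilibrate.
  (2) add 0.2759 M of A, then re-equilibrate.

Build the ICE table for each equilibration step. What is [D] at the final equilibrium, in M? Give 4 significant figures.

[D]_eq = 0.4035 M

Q₀ = 1730 vs Keq = 13.52 ⇒ Q>K, reverse
Step 1:
                  D         A
  I         0.05892    0.3538
  C          0.2163  -0.07209
  E          0.2752    0.2817
  solve Keq expr → x = -0.07209; check Q = 13.52
Then change container volume by factor 0.5 (V_new/V_old).
Step 2:
                  D         A
  I          0.5504    0.5634
  C         -0.1911   0.06368
  E          0.3593    0.6271
  solve Keq expr → x = 0.06368; check Q = 13.52
Then add 0.2759 M of A.
Step 3:
                  D         A
  I          0.3593     0.903
  C         0.04421  -0.01474
  E          0.4035    0.8883
  solve Keq expr → x = -0.01474; check Q = 13.52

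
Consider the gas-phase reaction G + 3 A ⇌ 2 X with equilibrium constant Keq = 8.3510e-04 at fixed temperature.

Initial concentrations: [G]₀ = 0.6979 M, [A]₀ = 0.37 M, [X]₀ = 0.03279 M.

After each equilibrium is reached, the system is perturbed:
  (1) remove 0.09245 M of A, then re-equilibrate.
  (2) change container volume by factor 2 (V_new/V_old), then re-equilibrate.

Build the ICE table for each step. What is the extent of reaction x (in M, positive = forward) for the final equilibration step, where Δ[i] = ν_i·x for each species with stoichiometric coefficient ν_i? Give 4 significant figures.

x = -5.4319e-04 M

Q₀ = 0.03041 vs Keq = 8.3510e-04 ⇒ Q>K, reverse
Step 1:
                   G          A          X
  I           0.6979       0.37    0.03279
  C           0.0132     0.0396    -0.0264
  E           0.7111     0.4096   0.006388
  solve Keq expr → x = -0.0132; check Q = 8.3510e-04
Then remove 0.09245 M of A.
Step 2:
                   G          A          X
  I           0.7111     0.3172   0.006388
  C       9.8582e-04   0.002957  -0.001972
  E           0.7121     0.3201   0.004417
  solve Keq expr → x = -9.8582e-04; check Q = 8.3510e-04
Then change container volume by factor 2 (V_new/V_old).
Step 3:
                   G          A          X
  I            0.356     0.1601   0.002208
  C       5.4319e-04    0.00163  -0.001086
  E           0.3566     0.1617   0.001122
  solve Keq expr → x = -5.4319e-04; check Q = 8.3510e-04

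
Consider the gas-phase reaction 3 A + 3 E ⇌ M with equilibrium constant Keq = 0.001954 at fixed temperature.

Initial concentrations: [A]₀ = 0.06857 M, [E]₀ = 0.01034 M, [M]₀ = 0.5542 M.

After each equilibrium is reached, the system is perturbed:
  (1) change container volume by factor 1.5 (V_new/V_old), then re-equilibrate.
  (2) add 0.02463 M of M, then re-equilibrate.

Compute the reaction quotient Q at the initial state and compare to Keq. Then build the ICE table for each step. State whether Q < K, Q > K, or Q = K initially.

Q₀ = 1.5549e+09; Q > K (proceeds reverse)

Q₀ = 1.5549e+09 vs Keq = 0.001954 ⇒ Q>K, reverse
Step 1:
                    A           E           M
  Initial     0.06857     0.01034      0.5542
  Change        1.563       1.563     -0.5211
  Equil         1.632       1.574     0.03309
  solve Keq expr → x = -0.5211; check Q = 0.001954
Then change container volume by factor 1.5 (V_new/V_old).
Step 2:
                    A           E           M
  Initial       1.088       1.049     0.02206
  Change      0.05444     0.05444    -0.01815
  Equil         1.142       1.104    0.003915
  solve Keq expr → x = -0.01815; check Q = 0.001954
Then add 0.02463 M of M.
Step 3:
                    A           E           M
  Initial       1.142       1.104     0.02854
  Change      0.06885     0.06885    -0.02295
  Equil         1.211       1.172    0.005595
  solve Keq expr → x = -0.02295; check Q = 0.001954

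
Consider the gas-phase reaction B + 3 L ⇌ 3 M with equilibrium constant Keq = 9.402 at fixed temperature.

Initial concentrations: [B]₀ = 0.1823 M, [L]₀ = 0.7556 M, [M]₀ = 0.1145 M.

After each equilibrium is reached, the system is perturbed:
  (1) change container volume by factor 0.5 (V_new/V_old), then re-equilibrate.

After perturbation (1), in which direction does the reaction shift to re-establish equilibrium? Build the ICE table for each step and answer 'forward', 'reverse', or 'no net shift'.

Direction: forward

Q₀ = 0.01909 vs Keq = 9.402 ⇒ Q<K, forward
Step 1:
                  B         L         M
  init       0.1823    0.7556    0.1145
  Δ         -0.1005   -0.3015    0.3015
  eq        0.08179    0.4541     0.416
  solve Keq expr → x = 0.1005; check Q = 9.402
Then change container volume by factor 0.5 (V_new/V_old).
Step 2:
                  B         L         M
  init       0.1636    0.9082     0.832
  Δ        -0.02535  -0.07605   0.07605
  eq         0.1382    0.8321    0.9081
  solve Keq expr → x = 0.02535; check Q = 9.402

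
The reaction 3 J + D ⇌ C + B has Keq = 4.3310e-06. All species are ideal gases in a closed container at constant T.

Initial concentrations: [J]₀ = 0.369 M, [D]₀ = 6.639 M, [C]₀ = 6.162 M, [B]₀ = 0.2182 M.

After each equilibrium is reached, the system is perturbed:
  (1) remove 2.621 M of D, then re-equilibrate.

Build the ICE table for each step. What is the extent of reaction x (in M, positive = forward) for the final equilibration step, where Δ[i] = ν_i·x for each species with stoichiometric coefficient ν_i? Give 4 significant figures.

x = -2.0481e-06 M

Q₀ = 4.031 vs Keq = 4.3310e-06 ⇒ Q>K, reverse
Step 1:
                   J          D          C          B
  I            0.369      6.639      6.162     0.2182
  C           0.6546     0.2182    -0.2182    -0.2182
  E            1.024      6.857      5.944 5.3585e-06
  solve Keq expr → x = -0.2182; check Q = 4.3310e-06
Then remove 2.621 M of D.
Step 2:
                   J          D          C          B
  I            1.024      4.236      5.944 5.3585e-06
  C       6.1443e-06 2.0481e-06 -2.0481e-06 -2.0481e-06
  E            1.024      4.236      5.944 3.3104e-06
  solve Keq expr → x = -2.0481e-06; check Q = 4.3310e-06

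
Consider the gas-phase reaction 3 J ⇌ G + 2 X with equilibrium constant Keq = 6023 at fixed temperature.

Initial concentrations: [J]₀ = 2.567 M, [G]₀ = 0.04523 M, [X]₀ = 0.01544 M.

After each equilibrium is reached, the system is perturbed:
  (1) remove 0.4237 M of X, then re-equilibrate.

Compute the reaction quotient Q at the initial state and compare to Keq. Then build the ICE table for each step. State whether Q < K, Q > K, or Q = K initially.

Q₀ = 6.3745e-07 vs Keq = 6023 ⇒ Q<K, forward
Step 1:
                   J          G          X
  I            2.567    0.04523    0.01544
  C           -2.493     0.8309      1.662
  E          0.07424     0.8761      1.677
  solve Keq expr → x = 0.8309; check Q = 6023
Then remove 0.4237 M of X.
Step 2:
                   J          G          X
  I          0.07424     0.8761      1.254
  C         -0.01272   0.004242   0.008483
  E          0.06152     0.8804      1.262
  solve Keq expr → x = 0.004242; check Q = 6023

Q₀ = 6.3745e-07; Q < K (proceeds forward)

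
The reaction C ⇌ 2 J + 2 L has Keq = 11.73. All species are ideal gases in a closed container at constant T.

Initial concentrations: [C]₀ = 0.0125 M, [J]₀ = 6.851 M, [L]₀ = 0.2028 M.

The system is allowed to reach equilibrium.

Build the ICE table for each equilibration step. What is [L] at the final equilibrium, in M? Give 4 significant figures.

[L]_eq = 0.1184 M

Q₀ = 154.4 vs Keq = 11.73 ⇒ Q>K, reverse
Step 1:
                    C           J           L
  init         0.0125       6.851      0.2028
  Δ           0.04221    -0.08441    -0.08441
  eq          0.05471       6.767      0.1184
  solve Keq expr → x = -0.04221; check Q = 11.73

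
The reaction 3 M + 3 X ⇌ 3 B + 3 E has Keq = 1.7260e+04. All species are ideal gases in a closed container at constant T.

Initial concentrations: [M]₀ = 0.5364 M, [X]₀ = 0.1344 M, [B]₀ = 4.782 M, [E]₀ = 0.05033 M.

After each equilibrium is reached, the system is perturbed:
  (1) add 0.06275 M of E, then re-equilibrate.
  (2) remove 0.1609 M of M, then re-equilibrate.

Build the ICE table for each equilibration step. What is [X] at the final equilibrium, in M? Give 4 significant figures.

[X]_eq = 0.08937 M

Q₀ = 37.21 vs Keq = 1.7260e+04 ⇒ Q<K, forward
Step 1:
                   M          X          B          E
  init        0.5364     0.1344      4.782    0.05033
  Δ         -0.08044   -0.08044    0.08044    0.08044
  eq           0.456    0.05396      4.862     0.1308
  solve Keq expr → x = 0.02681; check Q = 1.7260e+04
Then add 0.06275 M of E.
Step 2:
                   M          X          B          E
  init         0.456    0.05396      4.862     0.1935
  Δ          0.01637    0.01637   -0.01637   -0.01637
  eq          0.4723    0.07033      4.846     0.1772
  solve Keq expr → x = -0.005456; check Q = 1.7260e+04
Then remove 0.1609 M of M.
Step 3:
                   M          X          B          E
  init        0.3114    0.07033      4.846     0.1772
  Δ          0.01904    0.01904   -0.01904   -0.01904
  eq          0.3305    0.08937      4.827     0.1581
  solve Keq expr → x = -0.006346; check Q = 1.7260e+04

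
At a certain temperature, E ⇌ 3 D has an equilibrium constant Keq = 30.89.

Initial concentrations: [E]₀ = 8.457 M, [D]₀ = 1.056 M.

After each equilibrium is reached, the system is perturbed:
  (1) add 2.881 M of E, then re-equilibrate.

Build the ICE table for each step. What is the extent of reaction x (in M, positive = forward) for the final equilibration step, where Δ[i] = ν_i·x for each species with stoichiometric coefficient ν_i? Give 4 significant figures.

Q₀ = 0.1392 vs Keq = 30.89 ⇒ Q<K, forward
Step 1:
                   E          D
  Initial      8.457      1.056
  Change      -1.632      4.896
  Equil        6.825      5.952
  solve Keq expr → x = 1.632; check Q = 30.89
Then add 2.881 M of E.
Step 2:
                   E          D
  Initial      9.706      5.952
  Change     -0.2294     0.6881
  Equil        9.477       6.64
  solve Keq expr → x = 0.2294; check Q = 30.89

x = 0.2294 M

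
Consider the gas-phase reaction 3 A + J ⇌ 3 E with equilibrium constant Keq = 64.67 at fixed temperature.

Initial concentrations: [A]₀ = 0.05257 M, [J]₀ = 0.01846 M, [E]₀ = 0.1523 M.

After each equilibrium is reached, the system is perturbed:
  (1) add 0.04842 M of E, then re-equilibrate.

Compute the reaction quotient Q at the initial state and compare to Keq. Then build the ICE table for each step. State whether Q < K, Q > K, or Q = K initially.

Q₀ = 1317; Q > K (proceeds reverse)

Q₀ = 1317 vs Keq = 64.67 ⇒ Q>K, reverse
Step 1:
                   A          J          E
  init       0.05257    0.01846     0.1523
  Δ          0.03798    0.01266   -0.03798
  eq         0.09055    0.03112     0.1143
  solve Keq expr → x = -0.01266; check Q = 64.67
Then add 0.04842 M of E.
Step 2:
                   A          J          E
  init       0.09055    0.03112     0.1627
  Δ          0.01778   0.005928   -0.01778
  eq          0.1083    0.03705      0.145
  solve Keq expr → x = -0.005928; check Q = 64.67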